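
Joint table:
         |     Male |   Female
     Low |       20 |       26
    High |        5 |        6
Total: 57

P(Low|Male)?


P(Low|Male) = 20/(20+5) = 20/25 = 4/5

P = 4/5 ≈ 80.00%


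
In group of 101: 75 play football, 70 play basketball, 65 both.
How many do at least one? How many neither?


|A∪B| = 75+70-65 = 80
Neither = 101-80 = 21

At least one: 80; Neither: 21


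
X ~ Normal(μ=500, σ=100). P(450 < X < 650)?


z₁=(450-500)/100=-0.5, z₂=(650-500)/100=1.5
P = Φ(1.5) - Φ(-0.5) = 0.933193 - 0.308538 = 0.624655 ≈ 0.6247

P(450 < X < 650) ≈ 0.6247


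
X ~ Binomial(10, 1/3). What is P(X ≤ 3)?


P(X ≤ 3) = Σ P(X=i) for i=0..3
P(X=0) = 1024/59049
P(X=1) = 5120/59049
P(X=2) = 1280/6561
P(X=3) = 5120/19683
Sum = 11008/19683

P(X ≤ 3) = 11008/19683 ≈ 55.93%


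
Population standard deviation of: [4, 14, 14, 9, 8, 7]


Mean = 56/6 = 28/3
  (4-28/3)²=256/9
  (14-28/3)²=196/9
  (14-28/3)²=196/9
  (9-28/3)²=1/9
  (8-28/3)²=16/9
  (7-28/3)²=49/9
Σ(x-μ)² = 238/3
σ² = (238/3)/6 = 119/9

σ = √(119/9) ≈ 3.6362


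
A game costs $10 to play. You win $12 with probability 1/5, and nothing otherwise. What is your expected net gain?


E[gain] = (12-10)×1/5 + (-10)×4/5
= 2/5 - 8 = -38/5

Expected net gain = $-38/5 ≈ $-7.60


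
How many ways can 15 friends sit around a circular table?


Circular arrangements of 15 distinct objects: fix one position to break rotational symmetry.
(n-1)! = 14! = 87178291200

87178291200


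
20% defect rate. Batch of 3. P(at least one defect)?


P(all good) = (4/5)^3 = 64/125
P(≥1 defect) = 61/125

P = 61/125 ≈ 48.80%


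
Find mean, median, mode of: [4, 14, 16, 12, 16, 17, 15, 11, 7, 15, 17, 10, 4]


Sorted: [4, 4, 7, 10, 11, 12, 14, 15, 15, 16, 16, 17, 17]
Mean = 158/13
Median = 14
Freq: {4: 2, 14: 1, 16: 2, 12: 1, 17: 2, 15: 2, 11: 1, 7: 1, 10: 1}
Mode: [4, 15, 16, 17]

Mean=158/13, Median=14, Mode=[4, 15, 16, 17]


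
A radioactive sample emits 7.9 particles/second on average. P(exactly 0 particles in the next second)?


Poisson(λ=7.9): P(X=0) = e^(-λ)×λ^k/k!
= e^(-7.9) × 7.9^0 / 0!
≈ 0.0003707435405 × 1 / 1 ≈ 0.000371

P(X=0) ≈ 0.000371 ≈ 0.04%


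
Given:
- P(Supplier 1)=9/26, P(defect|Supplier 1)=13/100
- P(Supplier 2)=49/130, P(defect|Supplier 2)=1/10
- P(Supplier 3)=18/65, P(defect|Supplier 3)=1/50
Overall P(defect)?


P(B) = Σ P(B|Aᵢ)×P(Aᵢ)
  13/100×9/26 = 9/200
  1/10×49/130 = 49/1300
  1/50×18/65 = 9/1625
Sum = 1147/13000

P(defect) = 1147/13000 ≈ 8.82%


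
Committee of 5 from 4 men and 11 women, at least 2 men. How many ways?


Count by #men:
  2M,3W: C(4,2)×C(11,3)=990
  3M,2W: C(4,3)×C(11,2)=220
  4M,1W: C(4,4)×C(11,1)=11
Total = 1221

1221


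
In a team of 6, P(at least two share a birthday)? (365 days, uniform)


P(all different) = Π(365-i)/365 for i=0..5
= 0.959538
P(match) = 1 - 0.959538 = 0.040462

P ≈ 0.0405 ≈ 4.05%


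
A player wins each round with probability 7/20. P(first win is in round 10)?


Geometric: P(X=10) = (1-p)^(k-1)×p = (13/20)^9×7/20 = 74231495611/10240000000000

P(X=10) = 74231495611/10240000000000 ≈ 0.72%


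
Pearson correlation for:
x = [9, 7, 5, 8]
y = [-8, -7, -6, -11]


n=4, Σx=29, Σy=-32, Σxy=-239, Σx²=219, Σy²=270
r = (4×(-239) - 29×(-32))/√((4×219 - 29²)(4×270 - (-32)²))
= -28/√(35×56) = -28/√1960 ≈ -28/44.2719 ≈ -0.6325

r ≈ -0.6325


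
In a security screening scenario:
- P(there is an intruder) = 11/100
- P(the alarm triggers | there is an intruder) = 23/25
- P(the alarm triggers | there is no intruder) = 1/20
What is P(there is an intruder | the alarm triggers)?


Using Bayes' theorem:
P(A|B) = P(B|A)·P(A) / P(B)

P(the alarm triggers) = 23/25 × 11/100 + 1/20 × 89/100
= 253/2500 + 89/2000 = 1457/10000

P(there is an intruder|the alarm triggers) = (253/2500) / (1457/10000) = 1012/1457

P(there is an intruder|the alarm triggers) = 1012/1457 ≈ 69.46%


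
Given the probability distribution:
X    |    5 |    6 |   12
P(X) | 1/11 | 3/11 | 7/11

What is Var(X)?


E[X] = 107/11
E[X²] = 1141/11
Var(X) = E[X²] - (E[X])² = 1141/11 - 11449/121 = 1102/121

Var(X) = 1102/121 ≈ 9.1074


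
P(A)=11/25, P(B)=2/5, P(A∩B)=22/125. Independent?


P(A)×P(B) = 22/125
P(A∩B) = 22/125
Equal ✓ → Independent

Yes, independent


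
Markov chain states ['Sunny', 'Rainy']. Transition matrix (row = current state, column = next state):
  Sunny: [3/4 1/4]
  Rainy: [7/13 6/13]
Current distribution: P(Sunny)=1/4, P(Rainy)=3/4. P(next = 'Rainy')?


P(next=Rainy) = Σᵢ P(now=i)×P(i→Rainy)
= 1/4×1/4 + 3/4×6/13
= 1/16 + 9/26 = 85/208

P = 85/208 ≈ 0.4087


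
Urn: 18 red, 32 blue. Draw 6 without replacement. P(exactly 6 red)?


Hypergeometric: C(18,6)×C(32,0)/C(50,6)
= 18564×1/15890700 = 221/189175

P(X=6) = 221/189175 ≈ 0.12%


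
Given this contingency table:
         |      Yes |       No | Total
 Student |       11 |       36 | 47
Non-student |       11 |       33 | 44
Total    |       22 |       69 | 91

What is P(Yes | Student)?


P(Yes | Student) = 11/(11+36) = 11/47

P(Yes|Student) = 11/47 ≈ 23.40%


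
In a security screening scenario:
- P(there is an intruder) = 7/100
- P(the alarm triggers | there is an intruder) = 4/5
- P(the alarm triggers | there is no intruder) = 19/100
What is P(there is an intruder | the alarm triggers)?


Using Bayes' theorem:
P(A|B) = P(B|A)·P(A) / P(B)

P(the alarm triggers) = 4/5 × 7/100 + 19/100 × 93/100
= 7/125 + 1767/10000 = 2327/10000

P(there is an intruder|the alarm triggers) = (7/125) / (2327/10000) = 560/2327

P(there is an intruder|the alarm triggers) = 560/2327 ≈ 24.07%


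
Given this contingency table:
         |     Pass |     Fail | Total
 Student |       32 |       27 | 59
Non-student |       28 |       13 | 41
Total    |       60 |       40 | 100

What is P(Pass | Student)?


P(Pass | Student) = 32/(32+27) = 32/59

P(Pass|Student) = 32/59 ≈ 54.24%


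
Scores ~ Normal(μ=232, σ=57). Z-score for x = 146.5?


z = (x - μ)/σ = (146.5 - 232)/57 = -1.5

z = -1.5


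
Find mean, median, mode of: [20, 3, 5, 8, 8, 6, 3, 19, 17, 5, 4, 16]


Sorted: [3, 3, 4, 5, 5, 6, 8, 8, 16, 17, 19, 20]
Mean = 114/12 = 19/2
Median = 7
Freq: {20: 1, 3: 2, 5: 2, 8: 2, 6: 1, 19: 1, 17: 1, 4: 1, 16: 1}
Mode: [3, 5, 8]

Mean=19/2, Median=7, Mode=[3, 5, 8]


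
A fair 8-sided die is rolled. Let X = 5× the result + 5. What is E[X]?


E[die] = (1+8)/2 = 9/2
E[X] = 5×9/2 + 5 = 55/2

E[X] = 55/2


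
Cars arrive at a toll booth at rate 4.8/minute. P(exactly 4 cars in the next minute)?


Poisson(λ=4.8): P(X=4) = e^(-λ)×λ^k/k!
= e^(-4.8) × 4.8^4 / 4!
≈ 0.008229747049 × 530.8416 / 24 ≈ 0.182029

P(X=4) ≈ 0.182029 ≈ 18.20%


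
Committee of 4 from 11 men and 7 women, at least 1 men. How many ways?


Count by #men:
  1M,3W: C(11,1)×C(7,3)=385
  2M,2W: C(11,2)×C(7,2)=1155
  3M,1W: C(11,3)×C(7,1)=1155
  4M,0W: C(11,4)×C(7,0)=330
Total = 3025

3025


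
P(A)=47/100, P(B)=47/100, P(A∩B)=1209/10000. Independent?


P(A)×P(B) = 2209/10000
P(A∩B) = 1209/10000
Not equal → NOT independent

No, not independent


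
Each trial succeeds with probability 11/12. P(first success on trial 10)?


Geometric: P(X=10) = (1-p)^(k-1)×p = (1/12)^9×11/12 = 11/61917364224

P(X=10) = 11/61917364224 ≈ 0.00%


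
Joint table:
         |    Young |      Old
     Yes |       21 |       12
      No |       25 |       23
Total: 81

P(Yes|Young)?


P(Yes|Young) = 21/(21+25) = 21/46

P = 21/46 ≈ 45.65%


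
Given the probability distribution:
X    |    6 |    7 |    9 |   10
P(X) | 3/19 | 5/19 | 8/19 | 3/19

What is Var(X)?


E[X] = 155/19
E[X²] = 1301/19
Var(X) = E[X²] - (E[X])² = 1301/19 - 24025/361 = 694/361

Var(X) = 694/361 ≈ 1.9224


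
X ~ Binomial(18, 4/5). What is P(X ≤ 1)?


P(X ≤ 1) = Σ P(X=i) for i=0..1
P(X=0) = 1/3814697265625
P(X=1) = 72/3814697265625
Sum = 73/3814697265625

P(X ≤ 1) = 73/3814697265625 ≈ 0.00%


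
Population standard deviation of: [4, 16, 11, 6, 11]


Mean = 48/5
  (4-48/5)²=784/25
  (16-48/5)²=1024/25
  (11-48/5)²=49/25
  (6-48/5)²=324/25
  (11-48/5)²=49/25
Σ(x-μ)² = 446/5
σ² = (446/5)/5 = 446/25

σ = √(446/25) ≈ 4.2237


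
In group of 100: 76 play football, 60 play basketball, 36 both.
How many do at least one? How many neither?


|A∪B| = 76+60-36 = 100
Neither = 100-100 = 0

At least one: 100; Neither: 0


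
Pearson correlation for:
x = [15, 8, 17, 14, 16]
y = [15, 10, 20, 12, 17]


n=5, Σx=70, Σy=74, Σxy=1085, Σx²=1030, Σy²=1158
r = (5×1085 - 70×74)/√((5×1030 - 70²)(5×1158 - 74²))
= 245/√(250×314) = 245/√78500 ≈ 245/280.1785 ≈ 0.8744

r ≈ 0.8744


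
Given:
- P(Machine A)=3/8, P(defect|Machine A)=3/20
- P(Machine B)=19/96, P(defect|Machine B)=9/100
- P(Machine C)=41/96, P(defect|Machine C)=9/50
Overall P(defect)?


P(B) = Σ P(B|Aᵢ)×P(Aᵢ)
  3/20×3/8 = 9/160
  9/100×19/96 = 57/3200
  9/50×41/96 = 123/1600
Sum = 483/3200

P(defect) = 483/3200 ≈ 15.09%


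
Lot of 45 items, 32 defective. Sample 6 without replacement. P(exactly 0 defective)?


Hypergeometric: C(32,0)×C(13,6)/C(45,6)
= 1×1716/8145060 = 13/61705

P(X=0) = 13/61705 ≈ 0.02%


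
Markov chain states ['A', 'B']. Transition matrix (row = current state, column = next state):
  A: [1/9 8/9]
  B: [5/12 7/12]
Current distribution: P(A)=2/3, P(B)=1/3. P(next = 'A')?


P(next=A) = Σᵢ P(now=i)×P(i→A)
= 2/3×1/9 + 1/3×5/12
= 2/27 + 5/36 = 23/108

P = 23/108 ≈ 0.2130


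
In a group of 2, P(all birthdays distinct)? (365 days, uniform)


P(all different) = Π(365-i)/365 for i=0..1
= (365/365)×(364/365)×...×(364/365)
= 0.997260

P ≈ 0.9973 ≈ 99.73%


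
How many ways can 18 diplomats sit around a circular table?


Circular arrangements of 18 distinct objects: fix one position to break rotational symmetry.
(n-1)! = 17! = 355687428096000

355687428096000


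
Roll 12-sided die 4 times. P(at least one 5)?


P(no 5)^4 = (11/12)^4 = 14641/20736
P(≥1) = 1 - 14641/20736 = 6095/20736

P = 6095/20736 ≈ 29.39%


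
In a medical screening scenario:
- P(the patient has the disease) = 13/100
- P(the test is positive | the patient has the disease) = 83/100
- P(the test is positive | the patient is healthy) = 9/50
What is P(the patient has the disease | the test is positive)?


Using Bayes' theorem:
P(A|B) = P(B|A)·P(A) / P(B)

P(the test is positive) = 83/100 × 13/100 + 9/50 × 87/100
= 1079/10000 + 783/5000 = 529/2000

P(the patient has the disease|the test is positive) = (1079/10000) / (529/2000) = 1079/2645

P(the patient has the disease|the test is positive) = 1079/2645 ≈ 40.79%


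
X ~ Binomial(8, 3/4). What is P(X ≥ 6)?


P(X ≥ 6) = Σ P(X=i) for i=6..8
P(X=6) = 5103/16384
P(X=7) = 2187/8192
P(X=8) = 6561/65536
Sum = 44469/65536

P(X ≥ 6) = 44469/65536 ≈ 67.85%


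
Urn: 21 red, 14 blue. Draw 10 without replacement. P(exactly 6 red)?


Hypergeometric: C(21,6)×C(14,4)/C(35,10)
= 54264×1001/183579396 = 266/899

P(X=6) = 266/899 ≈ 29.59%


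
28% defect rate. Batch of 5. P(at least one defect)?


P(all good) = (18/25)^5 = 1889568/9765625
P(≥1 defect) = 7876057/9765625

P = 7876057/9765625 ≈ 80.65%


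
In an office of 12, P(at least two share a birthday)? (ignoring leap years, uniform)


P(all different) = Π(365-i)/365 for i=0..11
= 0.832975
P(match) = 1 - 0.832975 = 0.167025

P ≈ 0.1670 ≈ 16.70%


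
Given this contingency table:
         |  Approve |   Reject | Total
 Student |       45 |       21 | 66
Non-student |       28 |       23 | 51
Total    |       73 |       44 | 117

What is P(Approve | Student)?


P(Approve | Student) = 45/(45+21) = 45/66 = 15/22

P(Approve|Student) = 15/22 ≈ 68.18%


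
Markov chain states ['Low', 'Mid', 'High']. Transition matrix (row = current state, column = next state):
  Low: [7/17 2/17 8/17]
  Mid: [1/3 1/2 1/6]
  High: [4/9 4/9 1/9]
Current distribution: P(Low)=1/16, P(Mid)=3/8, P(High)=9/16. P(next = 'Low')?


P(next=Low) = Σᵢ P(now=i)×P(i→Low)
= 1/16×7/17 + 3/8×1/3 + 9/16×4/9
= 7/272 + 1/8 + 1/4 = 109/272

P = 109/272 ≈ 0.4007


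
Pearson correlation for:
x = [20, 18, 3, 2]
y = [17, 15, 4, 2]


n=4, Σx=43, Σy=38, Σxy=626, Σx²=737, Σy²=534
r = (4×626 - 43×38)/√((4×737 - 43²)(4×534 - 38²))
= 870/√(1099×692) = 870/√760508 ≈ 870/872.0711 ≈ 0.9976

r ≈ 0.9976


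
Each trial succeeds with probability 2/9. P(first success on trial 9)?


Geometric: P(X=9) = (1-p)^(k-1)×p = (7/9)^8×2/9 = 11529602/387420489

P(X=9) = 11529602/387420489 ≈ 2.98%


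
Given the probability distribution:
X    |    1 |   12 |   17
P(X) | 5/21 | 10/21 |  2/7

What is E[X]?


E[X] = Σ x·P(X=x)
= (1)×(5/21) + (12)×(10/21) + (17)×(2/7)
= 227/21

E[X] = 227/21


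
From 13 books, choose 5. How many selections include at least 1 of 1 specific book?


Complement: C(13,5) - C(12,5) = 1287 - 792 = 495

495


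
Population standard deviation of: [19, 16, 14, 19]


Mean = 68/4 = 17
  (19-17)²=4
  (16-17)²=1
  (14-17)²=9
  (19-17)²=4
Σ(x-μ)² = 18
σ² = 18/4 = 9/2

σ = √(9/2) ≈ 2.1213


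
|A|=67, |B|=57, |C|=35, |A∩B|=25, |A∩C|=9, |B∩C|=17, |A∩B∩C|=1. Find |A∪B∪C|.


|A∪B∪C| = 67+57+35-25-9-17+1 = 109

|A∪B∪C| = 109


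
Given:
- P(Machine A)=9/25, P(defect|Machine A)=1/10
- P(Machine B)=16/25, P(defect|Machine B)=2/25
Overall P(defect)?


P(B) = Σ P(B|Aᵢ)×P(Aᵢ)
  1/10×9/25 = 9/250
  2/25×16/25 = 32/625
Sum = 109/1250

P(defect) = 109/1250 ≈ 8.72%


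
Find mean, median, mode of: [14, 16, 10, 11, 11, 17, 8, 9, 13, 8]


Sorted: [8, 8, 9, 10, 11, 11, 13, 14, 16, 17]
Mean = 117/10
Median = 11
Freq: {14: 1, 16: 1, 10: 1, 11: 2, 17: 1, 8: 2, 9: 1, 13: 1}
Mode: [8, 11]

Mean=117/10, Median=11, Mode=[8, 11]


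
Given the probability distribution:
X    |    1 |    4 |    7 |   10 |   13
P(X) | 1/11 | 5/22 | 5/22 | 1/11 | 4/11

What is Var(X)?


E[X] = 181/22
E[X²] = 1879/22
Var(X) = E[X²] - (E[X])² = 1879/22 - 32761/484 = 8577/484

Var(X) = 8577/484 ≈ 17.7211


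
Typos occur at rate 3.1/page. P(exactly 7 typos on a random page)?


Poisson(λ=3.1): P(X=7) = e^(-λ)×λ^k/k!
= e^(-3.1) × 3.1^7 / 7!
≈ 0.04504920239 × 2751.2614111 / 5040 ≈ 0.024592

P(X=7) ≈ 0.024592 ≈ 2.46%


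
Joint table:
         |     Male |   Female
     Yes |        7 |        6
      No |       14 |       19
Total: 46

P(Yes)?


P(Yes) = (7+6)/46 = 13/46

P(Yes) = 13/46 ≈ 28.26%


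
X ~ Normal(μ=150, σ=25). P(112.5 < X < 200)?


z₁=(112.5-150)/25=-1.5, z₂=(200-150)/25=2.0
P = Φ(2.0) - Φ(-1.5) = 0.977250 - 0.066807 = 0.910443 ≈ 0.9104

P(112.5 < X < 200) ≈ 0.9104


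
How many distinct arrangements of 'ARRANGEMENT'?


Letters: 11, freq: {'A': 2, 'R': 2, 'N': 2, 'G': 1, 'E': 2, 'M': 1, 'T': 1}
11!/(2!×2!×2!×1!×2!×1!×1!) = 39916800/16 = 2494800

2494800


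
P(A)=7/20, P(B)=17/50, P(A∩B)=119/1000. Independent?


P(A)×P(B) = 119/1000
P(A∩B) = 119/1000
Equal ✓ → Independent

Yes, independent


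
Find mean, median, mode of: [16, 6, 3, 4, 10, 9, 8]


Sorted: [3, 4, 6, 8, 9, 10, 16]
Mean = 56/7 = 8
Median = 8
Freq: {16: 1, 6: 1, 3: 1, 4: 1, 10: 1, 9: 1, 8: 1}
Mode: No mode

Mean=8, Median=8, Mode=No mode


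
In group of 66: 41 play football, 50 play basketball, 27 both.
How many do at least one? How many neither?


|A∪B| = 41+50-27 = 64
Neither = 66-64 = 2

At least one: 64; Neither: 2


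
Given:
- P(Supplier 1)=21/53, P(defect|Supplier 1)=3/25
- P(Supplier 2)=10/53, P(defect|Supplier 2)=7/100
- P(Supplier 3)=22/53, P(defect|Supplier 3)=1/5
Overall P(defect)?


P(B) = Σ P(B|Aᵢ)×P(Aᵢ)
  3/25×21/53 = 63/1325
  7/100×10/53 = 7/530
  1/5×22/53 = 22/265
Sum = 381/2650

P(defect) = 381/2650 ≈ 14.38%


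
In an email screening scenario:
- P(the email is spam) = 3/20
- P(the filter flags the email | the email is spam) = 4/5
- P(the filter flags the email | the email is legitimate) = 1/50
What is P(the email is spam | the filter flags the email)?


Using Bayes' theorem:
P(A|B) = P(B|A)·P(A) / P(B)

P(the filter flags the email) = 4/5 × 3/20 + 1/50 × 17/20
= 3/25 + 17/1000 = 137/1000

P(the email is spam|the filter flags the email) = (3/25) / (137/1000) = 120/137

P(the email is spam|the filter flags the email) = 120/137 ≈ 87.59%


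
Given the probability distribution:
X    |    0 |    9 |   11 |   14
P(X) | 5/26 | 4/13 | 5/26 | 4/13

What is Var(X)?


E[X] = 239/26
E[X²] = 217/2
Var(X) = E[X²] - (E[X])² = 217/2 - 57121/676 = 16225/676

Var(X) = 16225/676 ≈ 24.0015


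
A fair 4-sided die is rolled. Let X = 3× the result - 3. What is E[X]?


E[die] = (1+4)/2 = 5/2
E[X] = 3×5/2 - 3 = 9/2

E[X] = 9/2


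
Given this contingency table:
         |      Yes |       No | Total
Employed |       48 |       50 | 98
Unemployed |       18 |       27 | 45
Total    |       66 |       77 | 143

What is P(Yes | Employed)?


P(Yes | Employed) = 48/(48+50) = 48/98 = 24/49

P(Yes|Employed) = 24/49 ≈ 48.98%


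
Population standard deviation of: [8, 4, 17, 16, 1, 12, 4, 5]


Mean = 67/8
  (8-67/8)²=9/64
  (4-67/8)²=1225/64
  (17-67/8)²=4761/64
  (16-67/8)²=3721/64
  (1-67/8)²=3481/64
  (12-67/8)²=841/64
  (4-67/8)²=1225/64
  (5-67/8)²=729/64
Σ(x-μ)² = 1999/8
σ² = (1999/8)/8 = 1999/64

σ = √(1999/64) ≈ 5.5888


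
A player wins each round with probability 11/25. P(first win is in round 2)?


Geometric: P(X=2) = (1-p)^(k-1)×p = (14/25)^1×11/25 = 154/625

P(X=2) = 154/625 ≈ 24.64%


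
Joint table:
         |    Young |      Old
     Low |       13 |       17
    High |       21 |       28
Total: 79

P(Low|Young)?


P(Low|Young) = 13/(13+21) = 13/34

P = 13/34 ≈ 38.24%


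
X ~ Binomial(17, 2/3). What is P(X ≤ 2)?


P(X ≤ 2) = Σ P(X=i) for i=0..2
P(X=0) = 1/129140163
P(X=1) = 34/129140163
P(X=2) = 544/129140163
Sum = 193/43046721

P(X ≤ 2) = 193/43046721 ≈ 0.00%


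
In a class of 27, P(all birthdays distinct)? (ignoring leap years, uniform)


P(all different) = Π(365-i)/365 for i=0..26
= (365/365)×(364/365)×...×(339/365)
= 0.373141

P ≈ 0.3731 ≈ 37.31%


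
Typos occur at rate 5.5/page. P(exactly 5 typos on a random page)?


Poisson(λ=5.5): P(X=5) = e^(-λ)×λ^k/k!
= e^(-5.5) × 5.5^5 / 5!
≈ 0.004086771438 × 5032.84375 / 120 ≈ 0.171401

P(X=5) ≈ 0.171401 ≈ 17.14%


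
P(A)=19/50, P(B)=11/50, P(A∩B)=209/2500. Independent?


P(A)×P(B) = 209/2500
P(A∩B) = 209/2500
Equal ✓ → Independent

Yes, independent


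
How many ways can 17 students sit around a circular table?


Circular arrangements of 17 distinct objects: fix one position to break rotational symmetry.
(n-1)! = 16! = 20922789888000

20922789888000


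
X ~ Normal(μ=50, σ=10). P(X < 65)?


z = (65-50)/10 = 1.5
P(Z < 1.5) = 0.9332

P(X < 65) ≈ 0.9332


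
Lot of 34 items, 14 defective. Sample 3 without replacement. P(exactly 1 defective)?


Hypergeometric: C(14,1)×C(20,2)/C(34,3)
= 14×190/5984 = 665/1496

P(X=1) = 665/1496 ≈ 44.45%


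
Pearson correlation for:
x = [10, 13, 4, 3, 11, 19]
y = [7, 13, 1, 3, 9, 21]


n=6, Σx=60, Σy=54, Σxy=750, Σx²=776, Σy²=750
r = (6×750 - 60×54)/√((6×776 - 60²)(6×750 - 54²))
= 1260/√(1056×1584) = 1260/√1672704 ≈ 1260/1293.3306 ≈ 0.9742

r ≈ 0.9742


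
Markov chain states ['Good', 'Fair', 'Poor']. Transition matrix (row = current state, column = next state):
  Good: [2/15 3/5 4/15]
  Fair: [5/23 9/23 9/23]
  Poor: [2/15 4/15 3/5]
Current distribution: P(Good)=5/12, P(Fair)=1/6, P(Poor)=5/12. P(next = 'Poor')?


P(next=Poor) = Σᵢ P(now=i)×P(i→Poor)
= 5/12×4/15 + 1/6×9/23 + 5/12×3/5
= 1/9 + 3/46 + 1/4 = 353/828

P = 353/828 ≈ 0.4263


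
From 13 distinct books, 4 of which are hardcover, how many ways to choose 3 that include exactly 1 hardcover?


Choose 1 of the 4 hardcovers and 2 of the other 9 books:
C(4,1)×C(9,2) = 4×36 = 144

144


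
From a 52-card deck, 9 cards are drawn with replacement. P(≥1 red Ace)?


P(not a red Ace) = 50/52 = 25/26
P(none in 9 draws) = (25/26)^9 = 3814697265625/5429503678976
P(≥1 red Ace) = 1 - 3814697265625/5429503678976 = 1614806413351/5429503678976

P = 1614806413351/5429503678976 ≈ 29.74%


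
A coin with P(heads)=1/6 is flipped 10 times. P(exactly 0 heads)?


Binomial: P(X=0) = C(10,0)×p^0×(1-p)^10
= 1 × 1 × 9765625/60466176 = 9765625/60466176

P(X=0) = 9765625/60466176 ≈ 16.15%


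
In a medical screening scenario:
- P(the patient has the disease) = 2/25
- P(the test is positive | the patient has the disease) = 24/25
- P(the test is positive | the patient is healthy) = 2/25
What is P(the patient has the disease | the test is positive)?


Using Bayes' theorem:
P(A|B) = P(B|A)·P(A) / P(B)

P(the test is positive) = 24/25 × 2/25 + 2/25 × 23/25
= 48/625 + 46/625 = 94/625

P(the patient has the disease|the test is positive) = (48/625) / (94/625) = 24/47

P(the patient has the disease|the test is positive) = 24/47 ≈ 51.06%


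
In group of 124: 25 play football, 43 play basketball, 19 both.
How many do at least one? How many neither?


|A∪B| = 25+43-19 = 49
Neither = 124-49 = 75

At least one: 49; Neither: 75


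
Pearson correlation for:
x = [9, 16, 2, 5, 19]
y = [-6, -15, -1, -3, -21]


n=5, Σx=51, Σy=-46, Σxy=-710, Σx²=727, Σy²=712
r = (5×(-710) - 51×(-46))/√((5×727 - 51²)(5×712 - (-46)²))
= -1204/√(1034×1444) = -1204/√1493096 ≈ -1204/1221.9231 ≈ -0.9853

r ≈ -0.9853


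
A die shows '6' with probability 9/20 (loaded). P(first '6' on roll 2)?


Geometric: P(X=2) = (1-p)^(k-1)×p = (11/20)^1×9/20 = 99/400

P(X=2) = 99/400 ≈ 24.75%


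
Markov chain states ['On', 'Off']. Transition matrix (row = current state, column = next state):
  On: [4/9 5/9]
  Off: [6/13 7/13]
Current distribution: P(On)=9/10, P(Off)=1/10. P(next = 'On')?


P(next=On) = Σᵢ P(now=i)×P(i→On)
= 9/10×4/9 + 1/10×6/13
= 2/5 + 3/65 = 29/65

P = 29/65 ≈ 0.4462


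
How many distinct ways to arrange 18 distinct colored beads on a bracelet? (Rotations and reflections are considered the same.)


Free circular arrangements: rotations and reflections both identified.
(n-1)!/2 = 17!/2 = 355687428096000/2 = 177843714048000

177843714048000


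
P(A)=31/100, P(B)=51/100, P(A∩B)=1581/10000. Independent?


P(A)×P(B) = 1581/10000
P(A∩B) = 1581/10000
Equal ✓ → Independent

Yes, independent


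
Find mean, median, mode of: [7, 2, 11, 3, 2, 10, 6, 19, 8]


Sorted: [2, 2, 3, 6, 7, 8, 10, 11, 19]
Mean = 68/9
Median = 7
Freq: {7: 1, 2: 2, 11: 1, 3: 1, 10: 1, 6: 1, 19: 1, 8: 1}
Mode: [2]

Mean=68/9, Median=7, Mode=2


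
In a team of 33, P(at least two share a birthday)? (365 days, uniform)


P(all different) = Π(365-i)/365 for i=0..32
= 0.225028
P(match) = 1 - 0.225028 = 0.774972

P ≈ 0.7750 ≈ 77.50%


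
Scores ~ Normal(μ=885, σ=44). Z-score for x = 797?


z = (x - μ)/σ = (797 - 885)/44 = -2.0

z = -2.0


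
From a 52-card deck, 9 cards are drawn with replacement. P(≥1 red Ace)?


P(not a red Ace) = 50/52 = 25/26
P(none in 9 draws) = (25/26)^9 = 3814697265625/5429503678976
P(≥1 red Ace) = 1 - 3814697265625/5429503678976 = 1614806413351/5429503678976

P = 1614806413351/5429503678976 ≈ 29.74%


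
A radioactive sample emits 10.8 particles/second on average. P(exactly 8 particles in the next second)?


Poisson(λ=10.8): P(X=8) = e^(-λ)×λ^k/k!
= e^(-10.8) × 10.8^8 / 8!
≈ 2.039950341e-05 × 185093021.028 / 40320 ≈ 0.093646

P(X=8) ≈ 0.093646 ≈ 9.36%


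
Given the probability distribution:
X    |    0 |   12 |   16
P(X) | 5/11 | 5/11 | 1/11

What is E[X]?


E[X] = Σ x·P(X=x)
= (0)×(5/11) + (12)×(5/11) + (16)×(1/11)
= 76/11

E[X] = 76/11


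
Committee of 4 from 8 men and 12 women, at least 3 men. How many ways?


Count by #men:
  3M,1W: C(8,3)×C(12,1)=672
  4M,0W: C(8,4)×C(12,0)=70
Total = 742

742


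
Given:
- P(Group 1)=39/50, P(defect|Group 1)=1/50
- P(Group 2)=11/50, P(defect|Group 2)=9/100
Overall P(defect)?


P(B) = Σ P(B|Aᵢ)×P(Aᵢ)
  1/50×39/50 = 39/2500
  9/100×11/50 = 99/5000
Sum = 177/5000

P(defect) = 177/5000 ≈ 3.54%


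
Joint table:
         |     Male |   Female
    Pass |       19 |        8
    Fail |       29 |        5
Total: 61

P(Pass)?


P(Pass) = (19+8)/61 = 27/61

P(Pass) = 27/61 ≈ 44.26%


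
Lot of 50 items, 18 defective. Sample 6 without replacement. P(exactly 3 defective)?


Hypergeometric: C(18,3)×C(32,3)/C(50,6)
= 816×4960/15890700 = 67456/264845

P(X=3) = 67456/264845 ≈ 25.47%


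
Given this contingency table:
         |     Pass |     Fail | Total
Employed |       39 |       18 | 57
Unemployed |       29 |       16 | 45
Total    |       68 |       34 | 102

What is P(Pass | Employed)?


P(Pass | Employed) = 39/(39+18) = 39/57 = 13/19

P(Pass|Employed) = 13/19 ≈ 68.42%


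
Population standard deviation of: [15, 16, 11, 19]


Mean = 61/4
  (15-61/4)²=1/16
  (16-61/4)²=9/16
  (11-61/4)²=289/16
  (19-61/4)²=225/16
Σ(x-μ)² = 131/4
σ² = (131/4)/4 = 131/16

σ = √(131/16) ≈ 2.8614


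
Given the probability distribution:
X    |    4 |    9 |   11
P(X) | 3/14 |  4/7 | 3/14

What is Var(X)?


E[X] = 117/14
E[X²] = 1059/14
Var(X) = E[X²] - (E[X])² = 1059/14 - 13689/196 = 1137/196

Var(X) = 1137/196 ≈ 5.8010


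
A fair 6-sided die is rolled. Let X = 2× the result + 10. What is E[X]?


E[die] = (1+6)/2 = 7/2
E[X] = 2×7/2 + 10 = 17

E[X] = 17


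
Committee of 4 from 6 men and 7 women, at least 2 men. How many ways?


Count by #men:
  2M,2W: C(6,2)×C(7,2)=315
  3M,1W: C(6,3)×C(7,1)=140
  4M,0W: C(6,4)×C(7,0)=15
Total = 470

470


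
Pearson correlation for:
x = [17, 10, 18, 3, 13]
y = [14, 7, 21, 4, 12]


n=5, Σx=61, Σy=58, Σxy=854, Σx²=891, Σy²=846
r = (5×854 - 61×58)/√((5×891 - 61²)(5×846 - 58²))
= 732/√(734×866) = 732/√635644 ≈ 732/797.2729 ≈ 0.9181

r ≈ 0.9181


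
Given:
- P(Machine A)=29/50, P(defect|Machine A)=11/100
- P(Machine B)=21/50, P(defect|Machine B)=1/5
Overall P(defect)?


P(B) = Σ P(B|Aᵢ)×P(Aᵢ)
  11/100×29/50 = 319/5000
  1/5×21/50 = 21/250
Sum = 739/5000

P(defect) = 739/5000 ≈ 14.78%


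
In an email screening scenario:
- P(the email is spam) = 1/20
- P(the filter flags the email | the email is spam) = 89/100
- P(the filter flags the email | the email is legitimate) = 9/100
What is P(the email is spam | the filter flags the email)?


Using Bayes' theorem:
P(A|B) = P(B|A)·P(A) / P(B)

P(the filter flags the email) = 89/100 × 1/20 + 9/100 × 19/20
= 89/2000 + 171/2000 = 13/100

P(the email is spam|the filter flags the email) = (89/2000) / (13/100) = 89/260

P(the email is spam|the filter flags the email) = 89/260 ≈ 34.23%


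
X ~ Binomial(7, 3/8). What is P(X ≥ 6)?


P(X ≥ 6) = Σ P(X=i) for i=6..7
P(X=6) = 25515/2097152
P(X=7) = 2187/2097152
Sum = 13851/1048576

P(X ≥ 6) = 13851/1048576 ≈ 1.32%


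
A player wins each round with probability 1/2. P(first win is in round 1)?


Geometric: P(X=1) = (1-p)^(k-1)×p = (1/2)^0×1/2 = 1/2

P(X=1) = 1/2 ≈ 50.00%


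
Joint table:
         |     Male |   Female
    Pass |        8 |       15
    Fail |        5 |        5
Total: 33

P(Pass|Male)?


P(Pass|Male) = 8/(8+5) = 8/13

P = 8/13 ≈ 61.54%


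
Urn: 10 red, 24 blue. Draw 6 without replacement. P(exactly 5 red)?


Hypergeometric: C(10,5)×C(24,1)/C(34,6)
= 252×24/1344904 = 756/168113

P(X=5) = 756/168113 ≈ 0.45%


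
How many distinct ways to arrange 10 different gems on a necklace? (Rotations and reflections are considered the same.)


Free circular arrangements: rotations and reflections both identified.
(n-1)!/2 = 9!/2 = 362880/2 = 181440

181440


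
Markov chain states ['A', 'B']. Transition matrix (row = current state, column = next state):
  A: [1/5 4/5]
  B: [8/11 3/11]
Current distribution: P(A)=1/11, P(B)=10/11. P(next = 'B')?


P(next=B) = Σᵢ P(now=i)×P(i→B)
= 1/11×4/5 + 10/11×3/11
= 4/55 + 30/121 = 194/605

P = 194/605 ≈ 0.3207


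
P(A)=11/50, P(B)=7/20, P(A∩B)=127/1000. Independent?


P(A)×P(B) = 77/1000
P(A∩B) = 127/1000
Not equal → NOT independent

No, not independent


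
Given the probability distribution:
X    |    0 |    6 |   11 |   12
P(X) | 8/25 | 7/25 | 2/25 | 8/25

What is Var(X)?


E[X] = 32/5
E[X²] = 1646/25
Var(X) = E[X²] - (E[X])² = 1646/25 - 1024/25 = 622/25

Var(X) = 622/25 ≈ 24.8800


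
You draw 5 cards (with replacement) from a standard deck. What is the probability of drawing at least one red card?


P(not a red card) = 26/52 = 1/2
P(none in 5 draws) = (1/2)^5 = 1/32
P(≥1 red card) = 1 - 1/32 = 31/32

P = 31/32 ≈ 96.88%


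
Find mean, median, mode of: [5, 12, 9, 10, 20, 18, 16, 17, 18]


Sorted: [5, 9, 10, 12, 16, 17, 18, 18, 20]
Mean = 125/9
Median = 16
Freq: {5: 1, 12: 1, 9: 1, 10: 1, 20: 1, 18: 2, 16: 1, 17: 1}
Mode: [18]

Mean=125/9, Median=16, Mode=18


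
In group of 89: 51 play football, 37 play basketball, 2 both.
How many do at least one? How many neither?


|A∪B| = 51+37-2 = 86
Neither = 89-86 = 3

At least one: 86; Neither: 3


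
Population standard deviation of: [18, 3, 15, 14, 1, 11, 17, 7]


Mean = 86/8 = 43/4
  (18-43/4)²=841/16
  (3-43/4)²=961/16
  (15-43/4)²=289/16
  (14-43/4)²=169/16
  (1-43/4)²=1521/16
  (11-43/4)²=1/16
  (17-43/4)²=625/16
  (7-43/4)²=225/16
Σ(x-μ)² = 579/2
σ² = (579/2)/8 = 579/16

σ = √(579/16) ≈ 6.0156


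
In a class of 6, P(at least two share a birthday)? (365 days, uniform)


P(all different) = Π(365-i)/365 for i=0..5
= 0.959538
P(match) = 1 - 0.959538 = 0.040462

P ≈ 0.0405 ≈ 4.05%


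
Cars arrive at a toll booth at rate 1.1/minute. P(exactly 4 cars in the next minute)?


Poisson(λ=1.1): P(X=4) = e^(-λ)×λ^k/k!
= e^(-1.1) × 1.1^4 / 4!
≈ 0.3328710837 × 1.4641 / 24 ≈ 0.020307

P(X=4) ≈ 0.020307 ≈ 2.03%


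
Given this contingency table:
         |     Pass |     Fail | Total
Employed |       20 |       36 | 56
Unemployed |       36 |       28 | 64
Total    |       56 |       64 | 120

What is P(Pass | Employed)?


P(Pass | Employed) = 20/(20+36) = 20/56 = 5/14

P(Pass|Employed) = 5/14 ≈ 35.71%


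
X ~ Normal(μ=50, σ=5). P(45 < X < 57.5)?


z₁=(45-50)/5=-1.0, z₂=(57.5-50)/5=1.5
P = Φ(1.5) - Φ(-1.0) = 0.933193 - 0.158655 = 0.774538 ≈ 0.7745

P(45 < X < 57.5) ≈ 0.7745


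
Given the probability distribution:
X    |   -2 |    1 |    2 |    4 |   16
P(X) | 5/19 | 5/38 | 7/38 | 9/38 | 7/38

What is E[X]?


E[X] = Σ x·P(X=x)
= (-2)×(5/19) + (1)×(5/38) + (2)×(7/38) + (4)×(9/38) + (16)×(7/38)
= 147/38

E[X] = 147/38


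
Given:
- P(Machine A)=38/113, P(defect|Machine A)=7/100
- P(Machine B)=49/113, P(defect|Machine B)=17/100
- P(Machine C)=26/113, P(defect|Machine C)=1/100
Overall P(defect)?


P(B) = Σ P(B|Aᵢ)×P(Aᵢ)
  7/100×38/113 = 133/5650
  17/100×49/113 = 833/11300
  1/100×26/113 = 13/5650
Sum = 45/452

P(defect) = 45/452 ≈ 9.96%


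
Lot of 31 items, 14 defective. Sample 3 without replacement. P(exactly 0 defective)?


Hypergeometric: C(14,0)×C(17,3)/C(31,3)
= 1×680/4495 = 136/899

P(X=0) = 136/899 ≈ 15.13%


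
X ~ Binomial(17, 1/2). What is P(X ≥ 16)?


P(X ≥ 16) = Σ P(X=i) for i=16..17
P(X=16) = 17/131072
P(X=17) = 1/131072
Sum = 9/65536

P(X ≥ 16) = 9/65536 ≈ 0.01%


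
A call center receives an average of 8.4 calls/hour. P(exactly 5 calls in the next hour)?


Poisson(λ=8.4): P(X=5) = e^(-λ)×λ^k/k!
= e^(-8.4) × 8.4^5 / 5!
≈ 0.0002248673242 × 41821.19424 / 120 ≈ 0.078369

P(X=5) ≈ 0.078369 ≈ 7.84%


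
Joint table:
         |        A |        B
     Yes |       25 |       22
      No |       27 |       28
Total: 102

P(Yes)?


P(Yes) = (25+22)/102 = 47/102

P(Yes) = 47/102 ≈ 46.08%


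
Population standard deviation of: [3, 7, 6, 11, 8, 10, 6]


Mean = 51/7
  (3-51/7)²=900/49
  (7-51/7)²=4/49
  (6-51/7)²=81/49
  (11-51/7)²=676/49
  (8-51/7)²=25/49
  (10-51/7)²=361/49
  (6-51/7)²=81/49
Σ(x-μ)² = 304/7
σ² = (304/7)/7 = 304/49

σ = √(304/49) ≈ 2.4908


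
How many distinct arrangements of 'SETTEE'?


Letters: 6, freq: {'S': 1, 'E': 3, 'T': 2}
6!/(1!×3!×2!) = 720/12 = 60

60


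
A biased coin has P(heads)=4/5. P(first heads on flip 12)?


Geometric: P(X=12) = (1-p)^(k-1)×p = (1/5)^11×4/5 = 4/244140625

P(X=12) = 4/244140625 ≈ 0.00%


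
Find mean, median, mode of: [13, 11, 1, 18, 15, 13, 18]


Sorted: [1, 11, 13, 13, 15, 18, 18]
Mean = 89/7
Median = 13
Freq: {13: 2, 11: 1, 1: 1, 18: 2, 15: 1}
Mode: [13, 18]

Mean=89/7, Median=13, Mode=[13, 18]


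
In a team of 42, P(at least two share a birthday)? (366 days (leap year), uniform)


P(all different) = Π(366-i)/366 for i=0..41
= 0.086572
P(match) = 1 - 0.086572 = 0.913428

P ≈ 0.9134 ≈ 91.34%


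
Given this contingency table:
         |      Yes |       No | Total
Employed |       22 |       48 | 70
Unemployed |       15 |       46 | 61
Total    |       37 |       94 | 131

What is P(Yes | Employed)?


P(Yes | Employed) = 22/(22+48) = 22/70 = 11/35

P(Yes|Employed) = 11/35 ≈ 31.43%


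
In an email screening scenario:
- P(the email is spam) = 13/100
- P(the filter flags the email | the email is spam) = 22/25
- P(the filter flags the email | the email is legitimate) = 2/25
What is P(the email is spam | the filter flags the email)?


Using Bayes' theorem:
P(A|B) = P(B|A)·P(A) / P(B)

P(the filter flags the email) = 22/25 × 13/100 + 2/25 × 87/100
= 143/1250 + 87/1250 = 23/125

P(the email is spam|the filter flags the email) = (143/1250) / (23/125) = 143/230

P(the email is spam|the filter flags the email) = 143/230 ≈ 62.17%


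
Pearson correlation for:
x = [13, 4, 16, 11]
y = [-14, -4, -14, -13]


n=4, Σx=44, Σy=-45, Σxy=-565, Σx²=562, Σy²=577
r = (4×(-565) - 44×(-45))/√((4×562 - 44²)(4×577 - (-45)²))
= -280/√(312×283) = -280/√88296 ≈ -280/297.1464 ≈ -0.9423

r ≈ -0.9423


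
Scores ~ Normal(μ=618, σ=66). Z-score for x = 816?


z = (x - μ)/σ = (816 - 618)/66 = 3.0

z = 3.0


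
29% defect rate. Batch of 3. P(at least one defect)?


P(all good) = (71/100)^3 = 357911/1000000
P(≥1 defect) = 642089/1000000

P = 642089/1000000 ≈ 64.21%


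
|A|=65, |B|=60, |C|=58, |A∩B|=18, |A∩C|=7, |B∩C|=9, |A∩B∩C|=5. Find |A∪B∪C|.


|A∪B∪C| = 65+60+58-18-7-9+5 = 154

|A∪B∪C| = 154


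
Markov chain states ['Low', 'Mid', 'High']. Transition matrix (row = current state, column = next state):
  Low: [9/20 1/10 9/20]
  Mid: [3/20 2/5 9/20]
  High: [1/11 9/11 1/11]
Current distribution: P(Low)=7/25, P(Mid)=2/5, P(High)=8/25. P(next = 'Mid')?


P(next=Mid) = Σᵢ P(now=i)×P(i→Mid)
= 7/25×1/10 + 2/5×2/5 + 8/25×9/11
= 7/250 + 4/25 + 72/275 = 1237/2750

P = 1237/2750 ≈ 0.4498


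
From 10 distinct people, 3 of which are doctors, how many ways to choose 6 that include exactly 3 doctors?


Choose 3 of the 3 doctors and 3 of the other 7 people:
C(3,3)×C(7,3) = 1×35 = 35

35


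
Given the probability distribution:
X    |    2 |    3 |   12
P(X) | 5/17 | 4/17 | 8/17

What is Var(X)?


E[X] = 118/17
E[X²] = 1208/17
Var(X) = E[X²] - (E[X])² = 1208/17 - 13924/289 = 6612/289

Var(X) = 6612/289 ≈ 22.8789


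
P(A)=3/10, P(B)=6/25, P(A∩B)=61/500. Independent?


P(A)×P(B) = 9/125
P(A∩B) = 61/500
Not equal → NOT independent

No, not independent


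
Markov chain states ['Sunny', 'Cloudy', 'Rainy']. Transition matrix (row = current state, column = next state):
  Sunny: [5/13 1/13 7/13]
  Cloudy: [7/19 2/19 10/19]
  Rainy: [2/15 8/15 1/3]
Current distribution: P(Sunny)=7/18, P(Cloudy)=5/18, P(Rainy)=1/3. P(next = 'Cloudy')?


P(next=Cloudy) = Σᵢ P(now=i)×P(i→Cloudy)
= 7/18×1/13 + 5/18×2/19 + 1/3×8/15
= 7/234 + 5/171 + 8/45 = 5267/22230

P = 5267/22230 ≈ 0.2369


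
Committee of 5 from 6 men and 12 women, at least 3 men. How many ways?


Count by #men:
  3M,2W: C(6,3)×C(12,2)=1320
  4M,1W: C(6,4)×C(12,1)=180
  5M,0W: C(6,5)×C(12,0)=6
Total = 1506

1506


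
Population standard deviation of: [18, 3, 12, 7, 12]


Mean = 52/5
  (18-52/5)²=1444/25
  (3-52/5)²=1369/25
  (12-52/5)²=64/25
  (7-52/5)²=289/25
  (12-52/5)²=64/25
Σ(x-μ)² = 646/5
σ² = (646/5)/5 = 646/25

σ = √(646/25) ≈ 5.0833


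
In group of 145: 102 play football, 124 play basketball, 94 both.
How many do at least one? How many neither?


|A∪B| = 102+124-94 = 132
Neither = 145-132 = 13

At least one: 132; Neither: 13


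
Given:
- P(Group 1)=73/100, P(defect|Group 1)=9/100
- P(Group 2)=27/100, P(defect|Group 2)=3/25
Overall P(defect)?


P(B) = Σ P(B|Aᵢ)×P(Aᵢ)
  9/100×73/100 = 657/10000
  3/25×27/100 = 81/2500
Sum = 981/10000

P(defect) = 981/10000 ≈ 9.81%


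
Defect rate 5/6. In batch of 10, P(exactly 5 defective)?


Binomial: P(X=5) = C(10,5)×p^5×(1-p)^5
= 252 × 3125/7776 × 1/7776 = 21875/1679616

P(X=5) = 21875/1679616 ≈ 1.30%


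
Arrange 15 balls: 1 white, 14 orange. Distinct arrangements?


15!/(1!×14!) = 15

15


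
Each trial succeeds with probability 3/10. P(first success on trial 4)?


Geometric: P(X=4) = (1-p)^(k-1)×p = (7/10)^3×3/10 = 1029/10000

P(X=4) = 1029/10000 ≈ 10.29%


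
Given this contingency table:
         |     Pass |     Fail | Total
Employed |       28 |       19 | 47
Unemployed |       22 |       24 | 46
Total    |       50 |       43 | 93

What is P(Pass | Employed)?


P(Pass | Employed) = 28/(28+19) = 28/47

P(Pass|Employed) = 28/47 ≈ 59.57%


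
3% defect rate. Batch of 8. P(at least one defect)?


P(all good) = (97/100)^8 = 7837433594376961/10000000000000000
P(≥1 defect) = 2162566405623039/10000000000000000

P = 2162566405623039/10000000000000000 ≈ 21.63%


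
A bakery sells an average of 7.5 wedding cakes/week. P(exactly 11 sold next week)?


Poisson(λ=7.5): P(X=11) = e^(-λ)×λ^k/k!
= e^(-7.5) × 7.5^11 / 11!
≈ 0.0005530843701 × 4223513603.21 / 39916800 ≈ 0.058521

P(X=11) ≈ 0.058521 ≈ 5.85%


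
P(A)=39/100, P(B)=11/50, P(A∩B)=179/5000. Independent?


P(A)×P(B) = 429/5000
P(A∩B) = 179/5000
Not equal → NOT independent

No, not independent


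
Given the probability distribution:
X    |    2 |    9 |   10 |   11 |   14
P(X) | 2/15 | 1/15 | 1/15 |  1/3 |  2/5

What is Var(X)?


E[X] = 54/5
E[X²] = 394/3
Var(X) = E[X²] - (E[X])² = 394/3 - 2916/25 = 1102/75

Var(X) = 1102/75 ≈ 14.6933


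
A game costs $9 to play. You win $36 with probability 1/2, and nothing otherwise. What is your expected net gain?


E[gain] = (36-9)×1/2 + (-9)×1/2
= 27/2 - 9/2 = 9

Expected net gain = $9 ≈ $9.00


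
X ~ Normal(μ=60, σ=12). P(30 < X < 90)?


z₁=(30-60)/12=-2.5, z₂=(90-60)/12=2.5
P = Φ(2.5) - Φ(-2.5) = 0.993790 - 0.006210 = 0.987580 ≈ 0.9876

P(30 < X < 90) ≈ 0.9876


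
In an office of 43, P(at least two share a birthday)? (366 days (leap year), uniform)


P(all different) = Π(366-i)/366 for i=0..42
= 0.076637
P(match) = 1 - 0.076637 = 0.923363

P ≈ 0.9234 ≈ 92.34%


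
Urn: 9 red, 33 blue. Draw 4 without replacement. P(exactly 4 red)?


Hypergeometric: C(9,4)×C(33,0)/C(42,4)
= 126×1/111930 = 3/2665

P(X=4) = 3/2665 ≈ 0.11%


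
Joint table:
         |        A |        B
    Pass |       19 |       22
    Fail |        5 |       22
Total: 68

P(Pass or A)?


P(Pass∨A) = P(Pass) + P(A) - P(Pass∧A)
= (41 + 24 - 19)/68 = 46/68 = 23/34

P = 23/34 ≈ 67.65%
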